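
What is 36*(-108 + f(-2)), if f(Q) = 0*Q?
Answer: -3888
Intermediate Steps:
f(Q) = 0
36*(-108 + f(-2)) = 36*(-108 + 0) = 36*(-108) = -3888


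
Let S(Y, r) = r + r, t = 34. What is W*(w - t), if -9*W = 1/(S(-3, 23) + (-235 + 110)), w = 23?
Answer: -11/711 ≈ -0.015471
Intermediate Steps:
S(Y, r) = 2*r
W = 1/711 (W = -1/(9*(2*23 + (-235 + 110))) = -1/(9*(46 - 125)) = -⅑/(-79) = -⅑*(-1/79) = 1/711 ≈ 0.0014065)
W*(w - t) = (23 - 1*34)/711 = (23 - 34)/711 = (1/711)*(-11) = -11/711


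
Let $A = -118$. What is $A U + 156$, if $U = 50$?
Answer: $-5744$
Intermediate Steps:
$A U + 156 = \left(-118\right) 50 + 156 = -5900 + 156 = -5744$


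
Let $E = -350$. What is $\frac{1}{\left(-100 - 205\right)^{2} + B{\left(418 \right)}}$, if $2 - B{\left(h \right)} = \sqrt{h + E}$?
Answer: $\frac{93027}{8654022661} + \frac{2 \sqrt{17}}{8654022661} \approx 1.0751 \cdot 10^{-5}$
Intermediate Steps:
$B{\left(h \right)} = 2 - \sqrt{-350 + h}$ ($B{\left(h \right)} = 2 - \sqrt{h - 350} = 2 - \sqrt{-350 + h}$)
$\frac{1}{\left(-100 - 205\right)^{2} + B{\left(418 \right)}} = \frac{1}{\left(-100 - 205\right)^{2} + \left(2 - \sqrt{-350 + 418}\right)} = \frac{1}{\left(-305\right)^{2} + \left(2 - \sqrt{68}\right)} = \frac{1}{93025 + \left(2 - 2 \sqrt{17}\right)} = \frac{1}{93027 - 2 \sqrt{17}}$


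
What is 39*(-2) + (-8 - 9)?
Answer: -95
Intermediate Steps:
39*(-2) + (-8 - 9) = -78 - 17 = -95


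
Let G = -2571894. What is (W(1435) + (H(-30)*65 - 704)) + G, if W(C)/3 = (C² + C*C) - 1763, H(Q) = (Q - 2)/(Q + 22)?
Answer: 9777723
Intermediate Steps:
H(Q) = (-2 + Q)/(22 + Q)
W(C) = -5289 + 6*C² (W(C) = 3*((C² + C*C) - 1763) = 3*((C² + C²) - 1763) = 3*(2*C² - 1763) = 3*(-1763 + 2*C²) = -5289 + 6*C²)
(W(1435) + (H(-30)*65 - 704)) + G = ((-5289 + 6*1435²) + (((-2 - 30)/(22 - 30))*65 - 704)) - 2571894 = ((-5289 + 6*2059225) + ((-32/(-8))*65 - 704)) - 2571894 = ((-5289 + 12355350) + (-⅛*(-32)*65 - 704)) - 2571894 = (12350061 + (4*65 - 704)) - 2571894 = (12350061 + (260 - 704)) - 2571894 = (12350061 - 444) - 2571894 = 12349617 - 2571894 = 9777723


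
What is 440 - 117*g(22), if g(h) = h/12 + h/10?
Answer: -319/10 ≈ -31.900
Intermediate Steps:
g(h) = 11*h/60 (g(h) = h*(1/12) + h*(1/10) = h/12 + h/10 = 11*h/60)
440 - 117*g(22) = 440 - 429*22/20 = 440 - 117*121/30 = 440 - 4719/10 = -319/10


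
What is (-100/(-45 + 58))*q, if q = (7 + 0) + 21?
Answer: -2800/13 ≈ -215.38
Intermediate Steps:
q = 28 (q = 7 + 21 = 28)
(-100/(-45 + 58))*q = -100/(-45 + 58)*28 = -100/13*28 = -2800/13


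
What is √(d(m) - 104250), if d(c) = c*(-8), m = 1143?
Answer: I*√113394 ≈ 336.74*I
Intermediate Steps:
d(c) = -8*c
√(d(m) - 104250) = √(-8*1143 - 104250) = √(-9144 - 104250) = √(-113394) = I*√113394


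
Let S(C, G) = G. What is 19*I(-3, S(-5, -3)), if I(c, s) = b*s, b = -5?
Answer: 285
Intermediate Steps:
I(c, s) = -5*s
19*I(-3, S(-5, -3)) = 19*(-5*(-3)) = 19*15 = 285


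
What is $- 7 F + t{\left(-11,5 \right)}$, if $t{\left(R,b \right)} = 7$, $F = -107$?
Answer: $756$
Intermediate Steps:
$- 7 F + t{\left(-11,5 \right)} = \left(-7\right) \left(-107\right) + 7 = 749 + 7 = 756$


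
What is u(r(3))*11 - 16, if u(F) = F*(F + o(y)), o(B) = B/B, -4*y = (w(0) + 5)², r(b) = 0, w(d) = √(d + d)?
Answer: -16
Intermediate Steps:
w(d) = √2*√d (w(d) = √(2*d) = √2*√d)
y = -25/4 (y = -(√2*√0 + 5)²/4 = -(√2*0 + 5)²/4 = -(0 + 5)²/4 = -¼*5² = -¼*25 = -25/4 ≈ -6.2500)
o(B) = 1
u(F) = F*(1 + F) (u(F) = F*(F + 1) = F*(1 + F))
u(r(3))*11 - 16 = (0*(1 + 0))*11 - 16 = (0*1)*11 - 16 = 0*11 - 16 = 0 - 16 = -16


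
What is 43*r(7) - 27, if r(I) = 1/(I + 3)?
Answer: -227/10 ≈ -22.700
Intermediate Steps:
r(I) = 1/(3 + I)
43*r(7) - 27 = 43/(3 + 7) - 27 = 43/10 - 27 = -227/10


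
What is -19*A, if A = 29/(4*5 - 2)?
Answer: -551/18 ≈ -30.611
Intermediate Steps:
A = 29/18 (A = 29/(20 - 2) = 29/18 ≈ 1.6111)
-19*A = -19*29/18 = -551/18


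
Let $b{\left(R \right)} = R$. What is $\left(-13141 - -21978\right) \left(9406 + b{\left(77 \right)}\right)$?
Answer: $83801271$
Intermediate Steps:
$\left(-13141 - -21978\right) \left(9406 + b{\left(77 \right)}\right) = \left(-13141 - -21978\right) \left(9406 + 77\right) = \left(-13141 + 21978\right) 9483 = 8837 \cdot 9483 = 83801271$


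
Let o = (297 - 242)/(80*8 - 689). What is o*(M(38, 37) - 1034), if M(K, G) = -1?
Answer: 56925/49 ≈ 1161.7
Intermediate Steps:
o = -55/49 (o = 55/(640 - 689) = 55/(-49) = 55*(-1/49) = -55/49 ≈ -1.1224)
o*(M(38, 37) - 1034) = -55*(-1 - 1034)/49 = -55/49*(-1035) = 56925/49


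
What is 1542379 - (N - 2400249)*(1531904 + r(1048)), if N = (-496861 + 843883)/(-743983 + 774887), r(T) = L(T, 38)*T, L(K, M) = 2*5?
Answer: 14301173192981129/3863 ≈ 3.7021e+12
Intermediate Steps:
L(K, M) = 10
r(T) = 10*T
N = 173511/15452 (N = 347022/30904 = 347022*(1/30904) = 173511/15452 ≈ 11.229)
1542379 - (N - 2400249)*(1531904 + r(1048)) = 1542379 - (173511/15452 - 2400249)*(1531904 + 10*1048) = 1542379 - (-37088474037)*(1531904 + 10480)/15452 = 1542379 - (-37088474037)*1542384/15452 = 1542379 - 1*(-14301167234771052/3863) = 1542379 + 14301167234771052/3863 = 14301173192981129/3863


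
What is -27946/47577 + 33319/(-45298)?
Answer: -259192361/195922086 ≈ -1.3229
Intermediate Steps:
-27946/47577 + 33319/(-45298) = -27946*1/47577 + 33319*(-1/45298) = -27946/47577 - 3029/4118 = -259192361/195922086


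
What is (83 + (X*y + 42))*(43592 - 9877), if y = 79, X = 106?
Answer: 286543785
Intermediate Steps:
(83 + (X*y + 42))*(43592 - 9877) = (83 + (106*79 + 42))*(43592 - 9877) = (83 + (8374 + 42))*33715 = (83 + 8416)*33715 = 8499*33715 = 286543785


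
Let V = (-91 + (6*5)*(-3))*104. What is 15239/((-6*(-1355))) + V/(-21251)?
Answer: 476883109/172770630 ≈ 2.7602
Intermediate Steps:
V = -18824 (V = (-91 + 30*(-3))*104 = (-91 - 90)*104 = -181*104 = -18824)
15239/((-6*(-1355))) + V/(-21251) = 15239/((-6*(-1355))) - 18824/(-21251) = 15239/8130 - 18824*(-1/21251) = 15239*(1/8130) + 18824/21251 = 15239/8130 + 18824/21251 = 476883109/172770630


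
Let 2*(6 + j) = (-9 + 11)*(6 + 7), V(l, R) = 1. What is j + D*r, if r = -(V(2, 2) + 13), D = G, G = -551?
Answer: 7721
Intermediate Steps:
D = -551
r = -14 (r = -(1 + 13) = -1*14 = -14)
j = 7 (j = -6 + ((-9 + 11)*(6 + 7))/2 = -6 + (2*13)/2 = -6 + (½)*26 = -6 + 13 = 7)
j + D*r = 7 - 551*(-14) = 7 + 7714 = 7721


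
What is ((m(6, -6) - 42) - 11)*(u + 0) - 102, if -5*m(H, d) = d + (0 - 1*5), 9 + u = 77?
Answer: -17782/5 ≈ -3556.4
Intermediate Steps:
u = 68 (u = -9 + 77 = 68)
m(H, d) = 1 - d/5 (m(H, d) = -(d + (0 - 1*5))/5 = -(d + (0 - 5))/5 = -(d - 5)/5 = -(-5 + d)/5 = 1 - d/5)
((m(6, -6) - 42) - 11)*(u + 0) - 102 = (((1 - 1/5*(-6)) - 42) - 11)*(68 + 0) - 102 = (((1 + 6/5) - 42) - 11)*68 - 102 = ((11/5 - 42) - 11)*68 - 102 = (-199/5 - 11)*68 - 102 = -254/5*68 - 102 = -17272/5 - 102 = -17782/5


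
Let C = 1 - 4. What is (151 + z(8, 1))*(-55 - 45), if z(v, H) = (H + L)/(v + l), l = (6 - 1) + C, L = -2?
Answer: -15090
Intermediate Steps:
C = -3
l = 2 (l = (6 - 1) - 3 = 5 - 3 = 2)
z(v, H) = (-2 + H)/(2 + v) (z(v, H) = (H - 2)/(v + 2) = (-2 + H)/(2 + v))
(151 + z(8, 1))*(-55 - 45) = (151 + (-2 + 1)/(2 + 8))*(-55 - 45) = (151 - 1/10)*(-100) = (151 + (⅒)*(-1))*(-100) = (151 - ⅒)*(-100) = (1509/10)*(-100) = -15090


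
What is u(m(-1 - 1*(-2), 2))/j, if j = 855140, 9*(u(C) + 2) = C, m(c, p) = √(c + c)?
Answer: -1/427570 + √2/7696260 ≈ -2.1550e-6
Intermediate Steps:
m(c, p) = √2*√c (m(c, p) = √(2*c) = √2*√c)
u(C) = -2 + C/9
u(m(-1 - 1*(-2), 2))/j = (-2 + (√2*√(-1 - 1*(-2)))/9)/855140 = (-2 + (√2*√(-1 + 2))/9)*(1/855140) = (-2 + (√2*√1)/9)*(1/855140) = (-2 + (√2*1)/9)*(1/855140) = (-2 + √2/9)*(1/855140) = -1/427570 + √2/7696260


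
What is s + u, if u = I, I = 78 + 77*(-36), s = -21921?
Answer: -24615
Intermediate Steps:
I = -2694 (I = 78 - 2772 = -2694)
u = -2694
s + u = -21921 - 2694 = -24615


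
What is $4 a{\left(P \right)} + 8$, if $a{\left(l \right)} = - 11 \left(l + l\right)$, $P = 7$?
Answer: $-608$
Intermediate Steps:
$a{\left(l \right)} = - 22 l$ ($a{\left(l \right)} = - 11 \cdot 2 l = - 22 l$)
$4 a{\left(P \right)} + 8 = 4 \left(\left(-22\right) 7\right) + 8 = 4 \left(-154\right) + 8 = -616 + 8 = -608$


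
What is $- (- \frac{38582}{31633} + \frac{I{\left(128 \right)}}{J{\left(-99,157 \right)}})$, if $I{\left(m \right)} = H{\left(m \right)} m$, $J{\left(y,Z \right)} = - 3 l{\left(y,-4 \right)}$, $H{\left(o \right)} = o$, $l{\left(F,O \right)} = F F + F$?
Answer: $\frac{117231626}{65765007} \approx 1.7826$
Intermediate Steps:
$l{\left(F,O \right)} = F + F^{2}$ ($l{\left(F,O \right)} = F^{2} + F = F + F^{2}$)
$J{\left(y,Z \right)} = - 3 y \left(1 + y\right)$
$I{\left(m \right)} = m^{2}$ ($I{\left(m \right)} = m m = m^{2}$)
$- (- \frac{38582}{31633} + \frac{I{\left(128 \right)}}{J{\left(-99,157 \right)}}) = - (- \frac{38582}{31633} + \frac{128^{2}}{\left(-3\right) \left(-99\right) \left(1 - 99\right)}) = - (\left(-38582\right) \frac{1}{31633} + \frac{16384}{\left(-3\right) \left(-99\right) \left(-98\right)}) = - (- \frac{38582}{31633} + \frac{16384}{-29106}) = - (- \frac{38582}{31633} + 16384 \left(- \frac{1}{29106}\right)) = - (- \frac{38582}{31633} - \frac{8192}{14553}) = \left(-1\right) \left(- \frac{117231626}{65765007}\right) = \frac{117231626}{65765007}$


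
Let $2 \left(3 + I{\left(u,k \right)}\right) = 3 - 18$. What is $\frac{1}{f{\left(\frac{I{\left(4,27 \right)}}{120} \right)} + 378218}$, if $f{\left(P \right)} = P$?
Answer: $\frac{80}{30257433} \approx 2.644 \cdot 10^{-6}$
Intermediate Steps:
$I{\left(u,k \right)} = - \frac{21}{2}$ ($I{\left(u,k \right)} = -3 + \frac{3 - 18}{2} = -3 + \frac{1}{2} \left(-15\right) = -3 - \frac{15}{2} = - \frac{21}{2}$)
$\frac{1}{f{\left(\frac{I{\left(4,27 \right)}}{120} \right)} + 378218} = \frac{1}{- \frac{21}{2 \cdot 120} + 378218} = \frac{1}{\left(- \frac{21}{2}\right) \frac{1}{120} + 378218} = \frac{1}{- \frac{7}{80} + 378218} = \frac{1}{\frac{30257433}{80}} = \frac{80}{30257433}$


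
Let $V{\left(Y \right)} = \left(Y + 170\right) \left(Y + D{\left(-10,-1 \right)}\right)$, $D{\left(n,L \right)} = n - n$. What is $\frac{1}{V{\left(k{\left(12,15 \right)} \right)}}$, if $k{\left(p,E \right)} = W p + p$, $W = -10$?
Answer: $- \frac{1}{6696} \approx -0.00014934$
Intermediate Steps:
$D{\left(n,L \right)} = 0$
$k{\left(p,E \right)} = - 9 p$ ($k{\left(p,E \right)} = - 10 p + p = - 9 p$)
$V{\left(Y \right)} = Y \left(170 + Y\right)$ ($V{\left(Y \right)} = \left(Y + 170\right) \left(Y + 0\right) = \left(170 + Y\right) Y = Y \left(170 + Y\right)$)
$\frac{1}{V{\left(k{\left(12,15 \right)} \right)}} = \frac{1}{\left(-9\right) 12 \left(170 - 108\right)} = \frac{1}{\left(-108\right) \left(170 - 108\right)} = \frac{1}{\left(-108\right) 62} = \frac{1}{-6696} = - \frac{1}{6696}$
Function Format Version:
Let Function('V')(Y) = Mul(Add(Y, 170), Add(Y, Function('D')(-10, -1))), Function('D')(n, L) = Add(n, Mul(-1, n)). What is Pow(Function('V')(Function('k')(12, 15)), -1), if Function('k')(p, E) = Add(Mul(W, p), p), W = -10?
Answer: Rational(-1, 6696) ≈ -0.00014934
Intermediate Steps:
Function('D')(n, L) = 0
Function('k')(p, E) = Mul(-9, p) (Function('k')(p, E) = Add(Mul(-10, p), p) = Mul(-9, p))
Function('V')(Y) = Mul(Y, Add(170, Y)) (Function('V')(Y) = Mul(Add(Y, 170), Add(Y, 0)) = Mul(Add(170, Y), Y) = Mul(Y, Add(170, Y)))
Pow(Function('V')(Function('k')(12, 15)), -1) = Pow(Mul(Mul(-9, 12), Add(170, Mul(-9, 12))), -1) = Pow(Mul(-108, Add(170, -108)), -1) = Pow(Mul(-108, 62), -1) = Pow(-6696, -1) = Rational(-1, 6696)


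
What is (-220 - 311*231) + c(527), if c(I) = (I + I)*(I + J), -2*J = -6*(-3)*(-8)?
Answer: 559285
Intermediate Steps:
J = 72 (J = -(-6*(-3))*(-8)/2 = -9*(-8) = -½*(-144) = 72)
c(I) = 2*I*(72 + I) (c(I) = (I + I)*(I + 72) = (2*I)*(72 + I) = 2*I*(72 + I))
(-220 - 311*231) + c(527) = (-220 - 311*231) + 2*527*(72 + 527) = (-220 - 71841) + 2*527*599 = -72061 + 631346 = 559285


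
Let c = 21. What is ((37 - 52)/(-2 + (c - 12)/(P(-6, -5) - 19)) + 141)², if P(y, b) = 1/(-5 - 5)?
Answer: 4818719889/222784 ≈ 21630.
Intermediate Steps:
P(y, b) = -⅒ (P(y, b) = 1/(-10) = -⅒)
((37 - 52)/(-2 + (c - 12)/(P(-6, -5) - 19)) + 141)² = ((37 - 52)/(-2 + (21 - 12)/(-⅒ - 19)) + 141)² = (-15/(-2 + 9/(-191/10)) + 141)² = (-15/(-2 + 9*(-10/191)) + 141)² = (-15/(-2 - 90/191) + 141)² = (-15/(-472/191) + 141)² = (-15*(-191/472) + 141)² = (2865/472 + 141)² = (69417/472)² = 4818719889/222784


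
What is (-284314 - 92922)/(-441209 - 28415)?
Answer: 94309/117406 ≈ 0.80327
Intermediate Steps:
(-284314 - 92922)/(-441209 - 28415) = -377236/(-469624) = -377236*(-1/469624) = 94309/117406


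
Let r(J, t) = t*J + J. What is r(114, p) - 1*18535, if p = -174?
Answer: -38257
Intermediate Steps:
r(J, t) = J + J*t (r(J, t) = J*t + J = J + J*t)
r(114, p) - 1*18535 = 114*(1 - 174) - 1*18535 = 114*(-173) - 18535 = -19722 - 18535 = -38257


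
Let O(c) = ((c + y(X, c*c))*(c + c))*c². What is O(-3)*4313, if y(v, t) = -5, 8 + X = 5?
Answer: 1863216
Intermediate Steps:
X = -3 (X = -8 + 5 = -3)
O(c) = 2*c³*(-5 + c) (O(c) = ((c - 5)*(c + c))*c² = ((-5 + c)*(2*c))*c² = (2*c*(-5 + c))*c² = 2*c³*(-5 + c))
O(-3)*4313 = (2*(-3)³*(-5 - 3))*4313 = (2*(-27)*(-8))*4313 = 432*4313 = 1863216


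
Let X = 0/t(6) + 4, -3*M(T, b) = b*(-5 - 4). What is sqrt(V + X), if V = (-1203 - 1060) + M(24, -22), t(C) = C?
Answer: 5*I*sqrt(93) ≈ 48.218*I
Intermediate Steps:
M(T, b) = 3*b (M(T, b) = -b*(-5 - 4)/3 = -b*(-9)/3 = -(-3)*b = 3*b)
V = -2329 (V = (-1203 - 1060) + 3*(-22) = -2263 - 66 = -2329)
X = 4 (X = 0/6 + 4 = (1/6)*0 + 4 = 0 + 4 = 4)
sqrt(V + X) = sqrt(-2329 + 4) = sqrt(-2325) = 5*I*sqrt(93)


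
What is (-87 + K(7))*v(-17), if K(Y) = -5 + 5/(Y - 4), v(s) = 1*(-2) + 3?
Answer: -271/3 ≈ -90.333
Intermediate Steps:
v(s) = 1 (v(s) = -2 + 3 = 1)
K(Y) = -5 + 5/(-4 + Y)
(-87 + K(7))*v(-17) = (-87 + 5*(5 - 1*7)/(-4 + 7))*1 = (-87 + 5*(5 - 7)/3)*1 = (-87 + 5*(⅓)*(-2))*1 = (-87 - 10/3)*1 = -271/3*1 = -271/3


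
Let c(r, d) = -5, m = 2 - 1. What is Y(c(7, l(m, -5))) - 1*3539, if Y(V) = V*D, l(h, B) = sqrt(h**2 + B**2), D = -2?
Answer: -3529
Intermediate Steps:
m = 1
l(h, B) = sqrt(B**2 + h**2)
Y(V) = -2*V (Y(V) = V*(-2) = -2*V)
Y(c(7, l(m, -5))) - 1*3539 = -2*(-5) - 1*3539 = 10 - 3539 = -3529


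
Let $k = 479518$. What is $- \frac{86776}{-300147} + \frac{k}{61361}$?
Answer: $\frac{149250551282}{18417320067} \approx 8.1038$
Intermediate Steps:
$- \frac{86776}{-300147} + \frac{k}{61361} = - \frac{86776}{-300147} + \frac{479518}{61361} = \left(-86776\right) \left(- \frac{1}{300147}\right) + 479518 \cdot \frac{1}{61361} = \frac{86776}{300147} + \frac{479518}{61361} = \frac{149250551282}{18417320067}$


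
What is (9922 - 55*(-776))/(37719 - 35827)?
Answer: 2391/86 ≈ 27.802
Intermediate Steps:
(9922 - 55*(-776))/(37719 - 35827) = (9922 + 42680)/1892 = 52602*(1/1892) = 2391/86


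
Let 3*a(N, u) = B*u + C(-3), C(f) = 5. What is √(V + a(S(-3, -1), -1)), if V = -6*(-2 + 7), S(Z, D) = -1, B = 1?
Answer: I*√258/3 ≈ 5.3541*I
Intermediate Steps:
V = -30 (V = -6*5 = -30)
a(N, u) = 5/3 + u/3 (a(N, u) = (1*u + 5)/3 = (u + 5)/3 = (5 + u)/3 = 5/3 + u/3)
√(V + a(S(-3, -1), -1)) = √(-30 + (5/3 + (⅓)*(-1))) = √(-30 + (5/3 - ⅓)) = √(-30 + 4/3) = √(-86/3) = I*√258/3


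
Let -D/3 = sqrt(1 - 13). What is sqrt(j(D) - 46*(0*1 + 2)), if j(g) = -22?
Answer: I*sqrt(114) ≈ 10.677*I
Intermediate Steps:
D = -6*I*sqrt(3) (D = -3*sqrt(1 - 13) = -6*I*sqrt(3) ≈ -10.392*I)
sqrt(j(D) - 46*(0*1 + 2)) = sqrt(-22 - 46*(0*1 + 2)) = sqrt(-22 - 46*(0 + 2)) = sqrt(-22 - 46*2) = sqrt(-22 - 92) = sqrt(-114) = I*sqrt(114)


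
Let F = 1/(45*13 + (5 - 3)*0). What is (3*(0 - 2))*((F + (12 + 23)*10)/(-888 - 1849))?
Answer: 409502/533715 ≈ 0.76727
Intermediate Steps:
F = 1/585 (F = 1/(585 + 2*0) = 1/(585 + 0) = 1/585 ≈ 0.0017094)
(3*(0 - 2))*((F + (12 + 23)*10)/(-888 - 1849)) = (3*(0 - 2))*((1/585 + (12 + 23)*10)/(-888 - 1849)) = (3*(-2))*((1/585 + 35*10)/(-2737)) = -6*(1/585 + 350)*(-1)/2737 = -409502*(-1)/(195*2737) = -6*(-204751/1601145) = 409502/533715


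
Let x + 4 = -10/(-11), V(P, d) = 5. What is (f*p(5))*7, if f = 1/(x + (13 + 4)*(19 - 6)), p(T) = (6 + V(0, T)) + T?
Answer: 1232/2397 ≈ 0.51398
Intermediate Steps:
x = -34/11 (x = -4 - 10/(-11) = -4 - 10*(-1/11) = -4 + 10/11 = -34/11 ≈ -3.0909)
p(T) = 11 + T (p(T) = (6 + 5) + T = 11 + T)
f = 11/2397 (f = 1/(-34/11 + (13 + 4)*(19 - 6)) = 1/(-34/11 + 17*13) = 1/(-34/11 + 221) = 1/(2397/11) = 11/2397 ≈ 0.0045891)
(f*p(5))*7 = (11*(11 + 5)/2397)*7 = ((11/2397)*16)*7 = (176/2397)*7 = 1232/2397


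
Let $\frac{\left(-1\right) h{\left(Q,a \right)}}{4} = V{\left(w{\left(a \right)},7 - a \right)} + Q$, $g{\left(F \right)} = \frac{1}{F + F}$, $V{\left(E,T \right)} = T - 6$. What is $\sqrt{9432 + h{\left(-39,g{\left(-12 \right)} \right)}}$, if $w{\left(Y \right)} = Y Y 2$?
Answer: $\frac{\sqrt{345018}}{6} \approx 97.897$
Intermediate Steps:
$w{\left(Y \right)} = 2 Y^{2}$ ($w{\left(Y \right)} = Y^{2} \cdot 2 = 2 Y^{2}$)
$V{\left(E,T \right)} = -6 + T$ ($V{\left(E,T \right)} = T - 6 = -6 + T$)
$g{\left(F \right)} = \frac{1}{2 F}$
$h{\left(Q,a \right)} = -4 - 4 Q + 4 a$ ($h{\left(Q,a \right)} = - 4 \left(\left(-6 - \left(-7 + a\right)\right) + Q\right) = - 4 \left(\left(1 - a\right) + Q\right) = - 4 \left(1 + Q - a\right) = -4 - 4 Q + 4 a$)
$\sqrt{9432 + h{\left(-39,g{\left(-12 \right)} \right)}} = \sqrt{9432 - \left(-152 - \frac{2}{-12}\right)} = \sqrt{9432 + \left(-4 + 156 + 4 \cdot \frac{1}{2} \left(- \frac{1}{12}\right)\right)} = \sqrt{9432 + \left(-4 + 156 + 4 \left(- \frac{1}{24}\right)\right)} = \sqrt{9432 - - \frac{911}{6}} = \sqrt{9432 + \frac{911}{6}} = \sqrt{\frac{57503}{6}} = \frac{\sqrt{345018}}{6}$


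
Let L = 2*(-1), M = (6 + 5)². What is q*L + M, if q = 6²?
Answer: 49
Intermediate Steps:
M = 121 (M = 11² = 121)
q = 36
L = -2
q*L + M = 36*(-2) + 121 = -72 + 121 = 49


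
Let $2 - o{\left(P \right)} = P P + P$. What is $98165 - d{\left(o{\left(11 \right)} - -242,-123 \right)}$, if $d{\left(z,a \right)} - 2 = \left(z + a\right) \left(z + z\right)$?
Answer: $100627$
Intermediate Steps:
$o{\left(P \right)} = 2 - P - P^{2}$ ($o{\left(P \right)} = 2 - \left(P P + P\right) = 2 - \left(P^{2} + P\right) = 2 - \left(P + P^{2}\right) = 2 - P - P^{2}$)
$d{\left(z,a \right)} = 2 + 2 z \left(a + z\right)$ ($d{\left(z,a \right)} = 2 + \left(z + a\right) \left(z + z\right) = 2 + \left(a + z\right) 2 z = 2 + 2 z \left(a + z\right)$)
$98165 - d{\left(o{\left(11 \right)} - -242,-123 \right)} = 98165 - \left(2 + 2 \left(\left(2 - 11 - 11^{2}\right) - -242\right)^{2} + 2 \left(-123\right) \left(\left(2 - 11 - 11^{2}\right) - -242\right)\right) = 98165 - \left(2 + 2 \left(\left(2 - 11 - 121\right) + 242\right)^{2} + 2 \left(-123\right) \left(\left(2 - 11 - 121\right) + 242\right)\right) = 98165 - \left(2 + 2 \left(-130 + 242\right)^{2} + 2 \left(-123\right) \left(-130 + 242\right)\right) = 98165 - \left(2 + 2 \cdot 112^{2} + 2 \left(-123\right) 112\right) = 98165 - \left(2 + 2 \cdot 12544 - 27552\right) = 98165 - \left(2 + 25088 - 27552\right) = 98165 - -2462 = 98165 + 2462 = 100627$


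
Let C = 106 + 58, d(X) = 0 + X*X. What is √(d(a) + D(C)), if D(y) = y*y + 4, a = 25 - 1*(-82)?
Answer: 3*√4261 ≈ 195.83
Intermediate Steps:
a = 107 (a = 25 + 82 = 107)
d(X) = X² (d(X) = 0 + X² = X²)
C = 164
D(y) = 4 + y² (D(y) = y² + 4 = 4 + y²)
√(d(a) + D(C)) = √(107² + (4 + 164²)) = √(11449 + (4 + 26896)) = √(11449 + 26900) = √38349 = 3*√4261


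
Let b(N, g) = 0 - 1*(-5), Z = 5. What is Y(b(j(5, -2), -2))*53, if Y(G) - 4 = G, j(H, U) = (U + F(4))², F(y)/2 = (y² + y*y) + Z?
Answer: 477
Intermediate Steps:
F(y) = 10 + 4*y² (F(y) = 2*((y² + y*y) + 5) = 2*((y² + y²) + 5) = 2*(2*y² + 5) = 2*(5 + 2*y²) = 10 + 4*y²)
j(H, U) = (74 + U)² (j(H, U) = (U + (10 + 4*4²))² = (U + (10 + 4*16))² = (U + (10 + 64))² = (U + 74)² = (74 + U)²)
b(N, g) = 5 (b(N, g) = 0 + 5 = 5)
Y(G) = 4 + G
Y(b(j(5, -2), -2))*53 = (4 + 5)*53 = 9*53 = 477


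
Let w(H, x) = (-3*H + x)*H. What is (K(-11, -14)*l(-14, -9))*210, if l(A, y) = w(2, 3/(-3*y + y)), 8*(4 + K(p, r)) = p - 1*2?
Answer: 55125/4 ≈ 13781.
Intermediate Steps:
K(p, r) = -17/4 + p/8 (K(p, r) = -4 + (p - 1*2)/8 = -4 + (p - 2)/8 = -4 + (-2 + p)/8 = -4 + (-¼ + p/8) = -17/4 + p/8)
w(H, x) = H*(x - 3*H) (w(H, x) = (x - 3*H)*H = H*(x - 3*H))
l(A, y) = -12 - 3/y (l(A, y) = 2*(3/(-3*y + y) - 3*2) = 2*(3/((-2*y)) - 6) = 2*(3*(-1/(2*y)) - 6) = 2*(-3/(2*y) - 6) = 2*(-6 - 3/(2*y)) = -12 - 3/y)
(K(-11, -14)*l(-14, -9))*210 = ((-17/4 + (⅛)*(-11))*(-12 - 3/(-9)))*210 = ((-17/4 - 11/8)*(-12 - 3*(-⅑)))*210 = -45*(-12 + ⅓)/8*210 = -45/8*(-35/3)*210 = (525/8)*210 = 55125/4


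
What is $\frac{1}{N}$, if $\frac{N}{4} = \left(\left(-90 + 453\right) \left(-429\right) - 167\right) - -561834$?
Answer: $\frac{1}{1623760} \approx 6.1585 \cdot 10^{-7}$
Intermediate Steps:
$N = 1623760$ ($N = 4 \left(\left(\left(-90 + 453\right) \left(-429\right) - 167\right) - -561834\right) = 4 \left(\left(363 \left(-429\right) - 167\right) + 561834\right) = 4 \left(\left(-155727 - 167\right) + 561834\right) = 4 \left(-155894 + 561834\right) = 4 \cdot 405940 = 1623760$)
$\frac{1}{N} = \frac{1}{1623760}$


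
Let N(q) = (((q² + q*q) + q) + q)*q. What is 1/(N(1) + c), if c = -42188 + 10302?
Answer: -1/31882 ≈ -3.1366e-5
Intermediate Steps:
c = -31886
N(q) = q*(2*q + 2*q²) (N(q) = (((q² + q²) + q) + q)*q = ((2*q² + q) + q)*q = ((q + 2*q²) + q)*q = (2*q + 2*q²)*q = q*(2*q + 2*q²))
1/(N(1) + c) = 1/(2*1²*(1 + 1) - 31886) = 1/(2*1*2 - 31886) = 1/(4 - 31886) = 1/(-31882) = -1/31882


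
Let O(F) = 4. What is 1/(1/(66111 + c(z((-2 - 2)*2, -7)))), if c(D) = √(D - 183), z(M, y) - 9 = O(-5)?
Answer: 66111 + I*√170 ≈ 66111.0 + 13.038*I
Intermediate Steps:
z(M, y) = 13 (z(M, y) = 9 + 4 = 13)
c(D) = √(-183 + D)
1/(1/(66111 + c(z((-2 - 2)*2, -7)))) = 1/(1/(66111 + √(-183 + 13))) = 1/(1/(66111 + √(-170))) = 1/(1/(66111 + I*√170)) = 66111 + I*√170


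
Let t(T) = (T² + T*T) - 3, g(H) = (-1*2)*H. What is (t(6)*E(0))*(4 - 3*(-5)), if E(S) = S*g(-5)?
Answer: 0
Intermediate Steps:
g(H) = -2*H
E(S) = 10*S (E(S) = S*(-2*(-5)) = S*10 = 10*S)
t(T) = -3 + 2*T² (t(T) = (T² + T²) - 3 = 2*T² - 3 = -3 + 2*T²)
(t(6)*E(0))*(4 - 3*(-5)) = ((-3 + 2*6²)*(10*0))*(4 - 3*(-5)) = ((-3 + 2*36)*0)*(4 + 15) = ((-3 + 72)*0)*19 = (69*0)*19 = 0*19 = 0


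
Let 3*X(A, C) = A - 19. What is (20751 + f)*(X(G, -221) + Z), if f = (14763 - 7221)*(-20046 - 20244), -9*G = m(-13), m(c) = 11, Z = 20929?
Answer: -57214383862843/9 ≈ -6.3572e+12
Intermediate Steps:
G = -11/9 (G = -1/9*11 = -11/9 ≈ -1.2222)
X(A, C) = -19/3 + A/3 (X(A, C) = (A - 19)/3 = (-19 + A)/3 = -19/3 + A/3)
f = -303867180 (f = 7542*(-40290) = -303867180)
(20751 + f)*(X(G, -221) + Z) = (20751 - 303867180)*((-19/3 + (1/3)*(-11/9)) + 20929) = -303846429*((-19/3 - 11/27) + 20929) = -303846429*(-182/27 + 20929) = -303846429*564901/27 = -57214383862843/9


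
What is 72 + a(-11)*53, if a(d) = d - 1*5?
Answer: -776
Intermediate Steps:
a(d) = -5 + d (a(d) = d - 5 = -5 + d)
72 + a(-11)*53 = 72 + (-5 - 11)*53 = 72 - 16*53 = 72 - 848 = -776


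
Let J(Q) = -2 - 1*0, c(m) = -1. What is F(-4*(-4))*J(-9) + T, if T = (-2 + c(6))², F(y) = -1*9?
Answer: 27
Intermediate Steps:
J(Q) = -2 (J(Q) = -2 + 0 = -2)
F(y) = -9
T = 9 (T = (-2 - 1)² = (-3)² = 9)
F(-4*(-4))*J(-9) + T = -9*(-2) + 9 = 18 + 9 = 27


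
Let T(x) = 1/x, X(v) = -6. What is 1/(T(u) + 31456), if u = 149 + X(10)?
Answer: 143/4498209 ≈ 3.1790e-5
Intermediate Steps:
u = 143 (u = 149 - 6 = 143)
1/(T(u) + 31456) = 1/(1/143 + 31456) = 1/(4498209/143) = 143/4498209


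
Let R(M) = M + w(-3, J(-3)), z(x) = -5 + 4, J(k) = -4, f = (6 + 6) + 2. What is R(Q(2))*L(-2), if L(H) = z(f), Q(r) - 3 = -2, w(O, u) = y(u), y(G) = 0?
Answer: -1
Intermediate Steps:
f = 14 (f = 12 + 2 = 14)
w(O, u) = 0
Q(r) = 1 (Q(r) = 3 - 2 = 1)
z(x) = -1
L(H) = -1
R(M) = M (R(M) = M + 0 = M)
R(Q(2))*L(-2) = 1*(-1) = -1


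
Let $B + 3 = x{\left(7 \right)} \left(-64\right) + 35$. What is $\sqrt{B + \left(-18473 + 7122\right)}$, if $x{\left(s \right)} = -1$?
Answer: $i \sqrt{11255} \approx 106.09 i$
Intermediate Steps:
$B = 96$ ($B = -3 + \left(\left(-1\right) \left(-64\right) + 35\right) = -3 + \left(64 + 35\right) = -3 + 99 = 96$)
$\sqrt{B + \left(-18473 + 7122\right)} = \sqrt{96 + \left(-18473 + 7122\right)} = \sqrt{96 - 11351} = \sqrt{-11255} = i \sqrt{11255}$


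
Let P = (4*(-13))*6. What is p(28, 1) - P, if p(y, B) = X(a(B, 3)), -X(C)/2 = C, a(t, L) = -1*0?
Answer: 312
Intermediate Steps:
a(t, L) = 0
X(C) = -2*C
p(y, B) = 0 (p(y, B) = -2*0 = 0)
P = -312 (P = -52*6 = -312)
p(28, 1) - P = 0 - 1*(-312) = 0 + 312 = 312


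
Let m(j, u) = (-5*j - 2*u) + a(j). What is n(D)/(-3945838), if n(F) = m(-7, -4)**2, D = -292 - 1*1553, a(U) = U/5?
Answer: -1664/3794075 ≈ -0.00043858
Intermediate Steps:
a(U) = U/5 (a(U) = U*(1/5) = U/5)
D = -1845 (D = -292 - 1553 = -1845)
m(j, u) = -2*u - 24*j/5 (m(j, u) = (-5*j - 2*u) + j/5 = -2*u - 24*j/5)
n(F) = 43264/25 (n(F) = (-2*(-4) - 24/5*(-7))**2 = (8 + 168/5)**2 = (208/5)**2 = 43264/25)
n(D)/(-3945838) = (43264/25)/(-3945838) = (43264/25)*(-1/3945838) = -1664/3794075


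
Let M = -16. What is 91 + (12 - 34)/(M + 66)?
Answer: 2264/25 ≈ 90.560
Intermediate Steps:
91 + (12 - 34)/(M + 66) = 91 + (12 - 34)/(-16 + 66) = 91 - 22/50 = 91 - 22*1/50 = 91 - 11/25 = 2264/25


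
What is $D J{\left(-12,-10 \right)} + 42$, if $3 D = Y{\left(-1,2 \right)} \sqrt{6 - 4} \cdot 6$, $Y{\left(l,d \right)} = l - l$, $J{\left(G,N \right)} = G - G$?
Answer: $42$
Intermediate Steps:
$J{\left(G,N \right)} = 0$
$Y{\left(l,d \right)} = 0$
$D = 0$ ($D = \frac{0 \sqrt{6 - 4} \cdot 6}{3} = \frac{0 \sqrt{2} \cdot 6}{3} = \frac{0 \cdot 6}{3} = \frac{1}{3} \cdot 0 = 0$)
$D J{\left(-12,-10 \right)} + 42 = 0 \cdot 0 + 42 = 0 + 42 = 42$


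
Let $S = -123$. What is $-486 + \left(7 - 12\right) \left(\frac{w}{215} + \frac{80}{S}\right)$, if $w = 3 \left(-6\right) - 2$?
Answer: $- \frac{2550794}{5289} \approx -482.28$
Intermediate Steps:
$w = -20$ ($w = -18 - 2 = -20$)
$-486 + \left(7 - 12\right) \left(\frac{w}{215} + \frac{80}{S}\right) = -486 + \left(7 - 12\right) \left(- \frac{20}{215} + \frac{80}{-123}\right) = -486 + \left(7 - 12\right) \left(\left(-20\right) \frac{1}{215} + 80 \left(- \frac{1}{123}\right)\right) = -486 - 5 \left(- \frac{4}{43} - \frac{80}{123}\right) = -486 - - \frac{19660}{5289} = -486 + \frac{19660}{5289} = - \frac{2550794}{5289}$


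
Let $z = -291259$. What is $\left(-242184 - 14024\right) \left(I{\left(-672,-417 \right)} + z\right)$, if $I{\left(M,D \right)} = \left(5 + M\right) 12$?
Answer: $76673574704$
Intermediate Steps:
$I{\left(M,D \right)} = 60 + 12 M$
$\left(-242184 - 14024\right) \left(I{\left(-672,-417 \right)} + z\right) = \left(-242184 - 14024\right) \left(\left(60 + 12 \left(-672\right)\right) - 291259\right) = - 256208 \left(\left(60 - 8064\right) - 291259\right) = - 256208 \left(-8004 - 291259\right) = \left(-256208\right) \left(-299263\right) = 76673574704$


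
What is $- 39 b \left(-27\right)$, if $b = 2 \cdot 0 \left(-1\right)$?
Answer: $0$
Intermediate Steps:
$b = 0$ ($b = 0 \left(-1\right) = 0$)
$- 39 b \left(-27\right) = \left(-39\right) 0 \left(-27\right) = 0 \left(-27\right) = 0$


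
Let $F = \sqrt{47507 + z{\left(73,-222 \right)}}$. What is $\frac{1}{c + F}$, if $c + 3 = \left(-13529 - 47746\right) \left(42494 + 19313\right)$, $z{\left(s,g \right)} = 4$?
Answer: $- \frac{1262407976}{4781021693605233891} - \frac{\sqrt{5279}}{4781021693605233891} \approx -2.6405 \cdot 10^{-10}$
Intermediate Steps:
$c = -3787223928$ ($c = -3 + \left(-13529 - 47746\right) \left(42494 + 19313\right) = -3 + \left(-13529 - 47746\right) 61807 = -3 - 3787223925 = -3787223928$)
$F = 3 \sqrt{5279}$ ($F = \sqrt{47507 + 4} = \sqrt{47511} = 3 \sqrt{5279} \approx 217.97$)
$\frac{1}{c + F} = \frac{1}{-3787223928 + 3 \sqrt{5279}}$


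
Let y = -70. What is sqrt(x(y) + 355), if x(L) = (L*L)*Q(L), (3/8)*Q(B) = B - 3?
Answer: I*sqrt(8581605)/3 ≈ 976.48*I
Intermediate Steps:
Q(B) = -8 + 8*B/3 (Q(B) = 8*(B - 3)/3 = 8*(-3 + B)/3 = -8 + 8*B/3)
x(L) = L**2*(-8 + 8*L/3) (x(L) = (L*L)*(-8 + 8*L/3) = L**2*(-8 + 8*L/3))
sqrt(x(y) + 355) = sqrt((8/3)*(-70)**2*(-3 - 70) + 355) = sqrt((8/3)*4900*(-73) + 355) = sqrt(-2861600/3 + 355) = sqrt(-2860535/3) = I*sqrt(8581605)/3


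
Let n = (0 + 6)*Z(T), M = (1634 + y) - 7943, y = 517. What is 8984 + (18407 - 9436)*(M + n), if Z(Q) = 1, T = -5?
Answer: -51897222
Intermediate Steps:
M = -5792 (M = (1634 + 517) - 7943 = 2151 - 7943 = -5792)
n = 6 (n = (0 + 6)*1 = 6*1 = 6)
8984 + (18407 - 9436)*(M + n) = 8984 + (18407 - 9436)*(-5792 + 6) = 8984 + 8971*(-5786) = 8984 - 51906206 = -51897222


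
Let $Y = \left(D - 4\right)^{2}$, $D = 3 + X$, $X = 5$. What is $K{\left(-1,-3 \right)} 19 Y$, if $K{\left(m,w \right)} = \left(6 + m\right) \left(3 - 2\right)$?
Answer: $1520$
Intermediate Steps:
$K{\left(m,w \right)} = 6 + m$ ($K{\left(m,w \right)} = \left(6 + m\right) 1 = 6 + m$)
$D = 8$ ($D = 3 + 5 = 8$)
$Y = 16$ ($Y = \left(8 - 4\right)^{2} = 4^{2} = 16$)
$K{\left(-1,-3 \right)} 19 Y = \left(6 - 1\right) 19 \cdot 16 = 5 \cdot 19 \cdot 16 = 95 \cdot 16 = 1520$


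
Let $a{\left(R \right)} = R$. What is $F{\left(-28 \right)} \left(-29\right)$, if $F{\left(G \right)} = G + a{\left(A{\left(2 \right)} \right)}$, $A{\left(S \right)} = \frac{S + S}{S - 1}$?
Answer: $696$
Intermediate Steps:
$A{\left(S \right)} = \frac{2 S}{-1 + S}$
$F{\left(G \right)} = 4 + G$ ($F{\left(G \right)} = G + 2 \cdot 2 \frac{1}{-1 + 2} = G + 2 \cdot 2 \cdot 1^{-1} = G + 2 \cdot 2 \cdot 1 = G + 4 = 4 + G$)
$F{\left(-28 \right)} \left(-29\right) = \left(4 - 28\right) \left(-29\right) = \left(-24\right) \left(-29\right) = 696$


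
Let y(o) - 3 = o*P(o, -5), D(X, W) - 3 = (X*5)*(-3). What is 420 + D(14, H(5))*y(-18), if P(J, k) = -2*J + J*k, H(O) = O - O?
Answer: 469275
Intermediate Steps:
H(O) = 0
D(X, W) = 3 - 15*X (D(X, W) = 3 + (X*5)*(-3) = 3 + (5*X)*(-3) = 3 - 15*X)
y(o) = 3 - 7*o**2 (y(o) = 3 + o*(o*(-2 - 5)) = 3 + o*(o*(-7)) = 3 + o*(-7*o) = 3 - 7*o**2)
420 + D(14, H(5))*y(-18) = 420 + (3 - 15*14)*(3 - 7*(-18)**2) = 420 + (3 - 210)*(3 - 7*324) = 420 - 207*(3 - 2268) = 420 - 207*(-2265) = 420 + 468855 = 469275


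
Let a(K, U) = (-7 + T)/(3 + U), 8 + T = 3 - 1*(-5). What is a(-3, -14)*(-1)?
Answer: -7/11 ≈ -0.63636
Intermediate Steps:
T = 0 (T = -8 + (3 - 1*(-5)) = -8 + (3 + 5) = -8 + 8 = 0)
a(K, U) = -7/(3 + U) (a(K, U) = (-7 + 0)/(3 + U) = -7/(3 + U))
a(-3, -14)*(-1) = -7/(3 - 14)*(-1) = -7/(-11)*(-1) = -7*(-1/11)*(-1) = (7/11)*(-1) = -7/11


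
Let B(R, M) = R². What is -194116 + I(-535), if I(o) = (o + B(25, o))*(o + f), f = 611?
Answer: -187276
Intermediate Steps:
I(o) = (611 + o)*(625 + o) (I(o) = (o + 25²)*(o + 611) = (o + 625)*(611 + o) = (625 + o)*(611 + o) = (611 + o)*(625 + o))
-194116 + I(-535) = -194116 + (381875 + (-535)² + 1236*(-535)) = -194116 + (381875 + 286225 - 661260) = -194116 + 6840 = -187276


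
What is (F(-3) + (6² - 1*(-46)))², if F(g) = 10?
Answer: 8464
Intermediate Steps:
(F(-3) + (6² - 1*(-46)))² = (10 + (6² - 1*(-46)))² = (10 + (36 + 46))² = (10 + 82)² = 92² = 8464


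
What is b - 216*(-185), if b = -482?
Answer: 39478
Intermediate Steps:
b - 216*(-185) = -482 - 216*(-185) = -482 + 39960 = 39478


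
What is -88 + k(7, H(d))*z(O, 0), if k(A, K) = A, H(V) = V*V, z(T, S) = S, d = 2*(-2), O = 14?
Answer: -88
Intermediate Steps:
d = -4
H(V) = V²
-88 + k(7, H(d))*z(O, 0) = -88 + 7*0 = -88 + 0 = -88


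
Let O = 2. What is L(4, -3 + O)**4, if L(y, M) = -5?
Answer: 625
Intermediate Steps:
L(4, -3 + O)**4 = (-5)**4 = 625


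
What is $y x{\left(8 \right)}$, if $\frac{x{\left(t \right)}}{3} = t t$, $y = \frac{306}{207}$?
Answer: $\frac{6528}{23} \approx 283.83$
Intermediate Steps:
$y = \frac{34}{23}$ ($y = 306 \cdot \frac{1}{207} = \frac{34}{23} \approx 1.4783$)
$x{\left(t \right)} = 3 t^{2}$ ($x{\left(t \right)} = 3 t t = 3 t^{2}$)
$y x{\left(8 \right)} = \frac{34 \cdot 3 \cdot 8^{2}}{23} = \frac{34 \cdot 3 \cdot 64}{23} = \frac{34}{23} \cdot 192 = \frac{6528}{23}$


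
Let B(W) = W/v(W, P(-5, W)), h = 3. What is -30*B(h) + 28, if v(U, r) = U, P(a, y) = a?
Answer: -2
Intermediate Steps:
B(W) = 1 (B(W) = W/W = 1)
-30*B(h) + 28 = -30*1 + 28 = -30 + 28 = -2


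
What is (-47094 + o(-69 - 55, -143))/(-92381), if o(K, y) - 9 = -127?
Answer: 47212/92381 ≈ 0.51106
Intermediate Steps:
o(K, y) = -118 (o(K, y) = 9 - 127 = -118)
(-47094 + o(-69 - 55, -143))/(-92381) = (-47094 - 118)/(-92381) = -47212*(-1/92381) = 47212/92381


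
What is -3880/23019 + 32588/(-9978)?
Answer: -43825434/12760199 ≈ -3.4345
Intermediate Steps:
-3880/23019 + 32588/(-9978) = -3880*1/23019 + 32588*(-1/9978) = -3880/23019 - 16294/4989 = -43825434/12760199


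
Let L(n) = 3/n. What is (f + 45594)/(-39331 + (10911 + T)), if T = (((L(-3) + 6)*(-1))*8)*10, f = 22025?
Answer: -67619/28820 ≈ -2.3463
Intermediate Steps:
T = -400 (T = (((3/(-3) + 6)*(-1))*8)*10 = (((3*(-1/3) + 6)*(-1))*8)*10 = (((-1 + 6)*(-1))*8)*10 = ((5*(-1))*8)*10 = -5*8*10 = -40*10 = -400)
(f + 45594)/(-39331 + (10911 + T)) = (22025 + 45594)/(-39331 + (10911 - 400)) = 67619/(-39331 + 10511) = 67619/(-28820) = 67619*(-1/28820) = -67619/28820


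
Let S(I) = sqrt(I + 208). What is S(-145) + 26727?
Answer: 26727 + 3*sqrt(7) ≈ 26735.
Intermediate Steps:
S(I) = sqrt(208 + I)
S(-145) + 26727 = sqrt(208 - 145) + 26727 = sqrt(63) + 26727 = 3*sqrt(7) + 26727 = 26727 + 3*sqrt(7)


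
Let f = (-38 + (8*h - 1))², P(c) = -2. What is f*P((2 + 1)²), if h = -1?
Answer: -4418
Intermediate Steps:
f = 2209 (f = (-38 + (8*(-1) - 1))² = (-38 + (-8 - 1))² = (-38 - 9)² = (-47)² = 2209)
f*P((2 + 1)²) = 2209*(-2) = -4418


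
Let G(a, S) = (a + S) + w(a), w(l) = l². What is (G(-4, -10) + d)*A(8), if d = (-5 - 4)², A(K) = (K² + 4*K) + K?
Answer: 8632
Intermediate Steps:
A(K) = K² + 5*K
G(a, S) = S + a + a² (G(a, S) = (a + S) + a² = (S + a) + a² = S + a + a²)
d = 81 (d = (-9)² = 81)
(G(-4, -10) + d)*A(8) = ((-10 - 4 + (-4)²) + 81)*(8*(5 + 8)) = ((-10 - 4 + 16) + 81)*(8*13) = (2 + 81)*104 = 83*104 = 8632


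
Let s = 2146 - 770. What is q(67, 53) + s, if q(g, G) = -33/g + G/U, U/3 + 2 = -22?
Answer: 6631897/4824 ≈ 1374.8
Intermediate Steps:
U = -72 (U = -6 + 3*(-22) = -6 - 66 = -72)
q(g, G) = -33/g - G/72 (q(g, G) = -33/g + G/(-72) = -33/g + G*(-1/72) = -33/g - G/72)
s = 1376
q(67, 53) + s = (-33/67 - 1/72*53) + 1376 = (-33*1/67 - 53/72) + 1376 = (-33/67 - 53/72) + 1376 = -5927/4824 + 1376 = 6631897/4824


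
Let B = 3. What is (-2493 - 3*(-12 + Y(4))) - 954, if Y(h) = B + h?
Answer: -3432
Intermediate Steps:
Y(h) = 3 + h
(-2493 - 3*(-12 + Y(4))) - 954 = (-2493 - 3*(-12 + (3 + 4))) - 954 = (-2493 - 3*(-12 + 7)) - 954 = (-2493 - 3*(-5)) - 954 = (-2493 + 15) - 954 = -2478 - 954 = -3432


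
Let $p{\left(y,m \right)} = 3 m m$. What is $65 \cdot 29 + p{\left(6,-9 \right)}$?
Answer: $2128$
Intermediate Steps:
$p{\left(y,m \right)} = 3 m^{2}$
$65 \cdot 29 + p{\left(6,-9 \right)} = 65 \cdot 29 + 3 \left(-9\right)^{2} = 1885 + 3 \cdot 81 = 1885 + 243 = 2128$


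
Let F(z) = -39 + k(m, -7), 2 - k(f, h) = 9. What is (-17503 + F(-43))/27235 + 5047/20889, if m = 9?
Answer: -229126016/568911915 ≈ -0.40274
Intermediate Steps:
k(f, h) = -7 (k(f, h) = 2 - 1*9 = 2 - 9 = -7)
F(z) = -46 (F(z) = -39 - 7 = -46)
(-17503 + F(-43))/27235 + 5047/20889 = (-17503 - 46)/27235 + 5047/20889 = -17549*1/27235 + 5047*(1/20889) = -17549/27235 + 5047/20889 = -229126016/568911915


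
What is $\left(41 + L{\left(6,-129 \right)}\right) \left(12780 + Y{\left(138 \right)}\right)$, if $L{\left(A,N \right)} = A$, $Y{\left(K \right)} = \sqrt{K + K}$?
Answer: $600660 + 94 \sqrt{69} \approx 6.0144 \cdot 10^{5}$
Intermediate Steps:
$Y{\left(K \right)} = \sqrt{2} \sqrt{K}$ ($Y{\left(K \right)} = \sqrt{2 K} = \sqrt{2} \sqrt{K}$)
$\left(41 + L{\left(6,-129 \right)}\right) \left(12780 + Y{\left(138 \right)}\right) = \left(41 + 6\right) \left(12780 + \sqrt{2} \sqrt{138}\right) = 47 \left(12780 + 2 \sqrt{69}\right) = 600660 + 94 \sqrt{69}$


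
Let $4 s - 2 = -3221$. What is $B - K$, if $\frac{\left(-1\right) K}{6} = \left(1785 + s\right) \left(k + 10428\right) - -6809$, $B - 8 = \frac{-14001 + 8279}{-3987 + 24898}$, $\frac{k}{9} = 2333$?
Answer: $\frac{7731507641645}{41822} \approx 1.8487 \cdot 10^{8}$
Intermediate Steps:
$k = 20997$ ($k = 9 \cdot 2333 = 20997$)
$s = - \frac{3219}{4}$ ($s = \frac{1}{2} + \frac{1}{4} \left(-3221\right) = \frac{1}{2} - \frac{3221}{4} = - \frac{3219}{4} \approx -804.75$)
$B = \frac{161566}{20911}$ ($B = 8 + \frac{-14001 + 8279}{-3987 + 24898} = 8 - \frac{5722}{20911} = \frac{161566}{20911} \approx 7.7264$)
$K = - \frac{369733983}{2}$ ($K = - 6 \left(\left(1785 - \frac{3219}{4}\right) \left(20997 + 10428\right) - -6809\right) = - 6 \left(\frac{3921}{4} \cdot 31425 + 6809\right) = - 6 \left(\frac{123217425}{4} + 6809\right) = \left(-6\right) \frac{123244661}{4} = - \frac{369733983}{2} \approx -1.8487 \cdot 10^{8}$)
$B - K = \frac{161566}{20911} - - \frac{369733983}{2} = \frac{161566}{20911} + \frac{369733983}{2} = \frac{7731507641645}{41822}$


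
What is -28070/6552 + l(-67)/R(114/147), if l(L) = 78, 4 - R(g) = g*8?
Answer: -2063/52 ≈ -39.673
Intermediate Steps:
R(g) = 4 - 8*g (R(g) = 4 - g*8 = 4 - 8*g)
-28070/6552 + l(-67)/R(114/147) = -28070/6552 + 78/(4 - 912/147) = -28070*1/6552 + 78/(4 - 912/147) = -2005/468 + 78/(4 - 8*38/49) = -2005/468 + 78/(4 - 304/49) = -2005/468 + 78/(-108/49) = -2005/468 + 78*(-49/108) = -2005/468 - 637/18 = -2063/52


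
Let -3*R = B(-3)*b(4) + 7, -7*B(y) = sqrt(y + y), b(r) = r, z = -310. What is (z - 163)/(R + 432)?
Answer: -89625459/81414625 + 39732*I*sqrt(6)/81414625 ≈ -1.1009 + 0.0011954*I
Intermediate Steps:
B(y) = -sqrt(2)*sqrt(y)/7 (B(y) = -sqrt(y + y)/7 = -sqrt(2)*sqrt(y)/7)
R = -7/3 + 4*I*sqrt(6)/21 (R = -(-sqrt(2)*sqrt(-3)/7*4 + 7)/3 = -(-sqrt(2)*I*sqrt(3)/7*4 + 7)/3 = -(-I*sqrt(6)/7*4 + 7)/3 = -(-4*I*sqrt(6)/7 + 7)/3 = -(7 - 4*I*sqrt(6)/7)/3 = -7/3 + 4*I*sqrt(6)/21 ≈ -2.3333 + 0.46657*I)
(z - 163)/(R + 432) = (-310 - 163)/((-7/3 + 4*I*sqrt(6)/21) + 432) = -473/(1289/3 + 4*I*sqrt(6)/21)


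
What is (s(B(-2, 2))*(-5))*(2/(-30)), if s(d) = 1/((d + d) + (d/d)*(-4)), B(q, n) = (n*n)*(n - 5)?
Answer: -1/84 ≈ -0.011905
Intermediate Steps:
B(q, n) = n²*(-5 + n)
s(d) = 1/(-4 + 2*d) (s(d) = 1/(2*d + 1*(-4)) = 1/(2*d - 4) = 1/(-4 + 2*d))
(s(B(-2, 2))*(-5))*(2/(-30)) = ((1/(2*(-2 + 2²*(-5 + 2))))*(-5))*(2/(-30)) = ((1/(2*(-2 + 4*(-3))))*(-5))*(2*(-1/30)) = ((1/(2*(-2 - 12)))*(-5))*(-1/15) = (((½)/(-14))*(-5))*(-1/15) = (((½)*(-1/14))*(-5))*(-1/15) = -1/28*(-5)*(-1/15) = (5/28)*(-1/15) = -1/84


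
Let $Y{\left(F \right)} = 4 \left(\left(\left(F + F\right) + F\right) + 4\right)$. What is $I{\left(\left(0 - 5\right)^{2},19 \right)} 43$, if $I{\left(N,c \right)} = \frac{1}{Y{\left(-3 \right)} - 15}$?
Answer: $- \frac{43}{35} \approx -1.2286$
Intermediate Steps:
$Y{\left(F \right)} = 16 + 12 F$ ($Y{\left(F \right)} = 4 \left(\left(2 F + F\right) + 4\right) = 4 \left(3 F + 4\right) = 4 \left(4 + 3 F\right) = 16 + 12 F$)
$I{\left(N,c \right)} = - \frac{1}{35}$ ($I{\left(N,c \right)} = \frac{1}{\left(16 + 12 \left(-3\right)\right) - 15} = \frac{1}{\left(16 - 36\right) - 15} = \frac{1}{-20 - 15} = \frac{1}{-35} = - \frac{1}{35}$)
$I{\left(\left(0 - 5\right)^{2},19 \right)} 43 = \left(- \frac{1}{35}\right) 43 = - \frac{43}{35}$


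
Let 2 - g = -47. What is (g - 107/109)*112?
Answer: 586208/109 ≈ 5378.1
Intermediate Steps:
g = 49 (g = 2 - 1*(-47) = 2 + 47 = 49)
(g - 107/109)*112 = (49 - 107/109)*112 = (5234/109)*112 = 586208/109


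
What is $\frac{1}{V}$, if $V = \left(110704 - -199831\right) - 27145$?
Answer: $\frac{1}{283390} \approx 3.5287 \cdot 10^{-6}$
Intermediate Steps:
$V = 283390$ ($V = \left(110704 + 199831\right) - 27145 = 310535 - 27145 = 283390$)
$\frac{1}{V} = \frac{1}{283390}$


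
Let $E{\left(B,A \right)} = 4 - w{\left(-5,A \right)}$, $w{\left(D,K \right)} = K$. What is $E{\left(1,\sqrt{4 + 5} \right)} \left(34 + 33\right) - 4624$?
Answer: $-4557$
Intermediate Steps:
$E{\left(B,A \right)} = 4 - A$
$E{\left(1,\sqrt{4 + 5} \right)} \left(34 + 33\right) - 4624 = \left(4 - \sqrt{4 + 5}\right) \left(34 + 33\right) - 4624 = \left(4 - \sqrt{9}\right) 67 - 4624 = \left(4 - 3\right) 67 - 4624 = 1 \cdot 67 - 4624 = 67 - 4624 = -4557$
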